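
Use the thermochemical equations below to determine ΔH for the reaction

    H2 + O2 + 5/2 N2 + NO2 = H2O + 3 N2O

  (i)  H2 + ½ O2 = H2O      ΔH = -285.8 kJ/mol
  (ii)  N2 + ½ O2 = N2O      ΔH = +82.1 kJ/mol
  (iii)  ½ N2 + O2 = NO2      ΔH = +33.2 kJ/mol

(i) as written (H2O already on the product side): -285.8 kJ/mol
(ii) × 3 (×3 to match 3 N2O in the target): (3)·(+82.1) = +246.3 kJ/mol
(iii) reversed (reverse to put NO2 on the reactant side): -33.2 kJ/mol
ΔH = (1)·(-285.8) + (3)·(+82.1) + (-1)·(+33.2) = -72.7 kJ/mol

ΔH = -72.7 kJ/mol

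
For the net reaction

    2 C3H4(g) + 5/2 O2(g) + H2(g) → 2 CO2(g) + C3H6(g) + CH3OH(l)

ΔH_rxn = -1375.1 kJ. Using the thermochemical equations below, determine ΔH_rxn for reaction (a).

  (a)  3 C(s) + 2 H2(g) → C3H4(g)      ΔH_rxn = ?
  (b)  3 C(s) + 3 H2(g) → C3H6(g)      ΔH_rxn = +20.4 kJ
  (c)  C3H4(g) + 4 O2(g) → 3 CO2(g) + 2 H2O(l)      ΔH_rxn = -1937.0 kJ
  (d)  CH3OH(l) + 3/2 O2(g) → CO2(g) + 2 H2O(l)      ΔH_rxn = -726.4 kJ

(a) reversed: contributes −x
(b) as written (C3H6(g) already on the product side): +20.4 kJ
(c) as written: -1937.0 kJ
(d) reversed (CH3OH(l) must end up as a product): +726.4 kJ
-1375.1 = (+20.4) + (-1937.0) + (+726.4) − x
x = (-1375.1 − (-1190.2)) / (-1) = 184.9 kJ

ΔH_rxn = 184.9 kJ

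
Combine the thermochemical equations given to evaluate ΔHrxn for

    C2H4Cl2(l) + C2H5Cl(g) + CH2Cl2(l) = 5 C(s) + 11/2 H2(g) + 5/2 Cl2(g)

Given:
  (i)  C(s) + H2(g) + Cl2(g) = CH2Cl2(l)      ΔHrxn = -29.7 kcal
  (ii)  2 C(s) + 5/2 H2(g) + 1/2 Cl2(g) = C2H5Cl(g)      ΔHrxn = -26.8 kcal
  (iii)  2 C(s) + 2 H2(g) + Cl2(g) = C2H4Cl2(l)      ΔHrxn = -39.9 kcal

ΔHrxn = 96.4 kcal

(i) reversed: +29.7 kcal
(ii) reversed: +26.8 kcal
(iii) reversed: +39.9 kcal
By Hess's law, ΔHrxn = (-1)·(-29.7) + (-1)·(-26.8) + (-1)·(-39.9) = 96.4 kcal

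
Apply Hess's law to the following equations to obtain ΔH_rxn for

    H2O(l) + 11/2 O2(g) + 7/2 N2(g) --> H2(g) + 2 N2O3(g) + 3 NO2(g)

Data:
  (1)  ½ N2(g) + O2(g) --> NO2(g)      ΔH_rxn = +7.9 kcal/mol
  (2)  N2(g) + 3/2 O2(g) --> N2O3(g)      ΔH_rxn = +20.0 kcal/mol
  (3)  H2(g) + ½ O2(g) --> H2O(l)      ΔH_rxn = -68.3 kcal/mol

(1) × 3: (3)·(+7.9) = +23.7 kcal/mol
(2) × 2: (2)·(+20.0) = +40.0 kcal/mol
(3) reversed: +68.3 kcal/mol
ΔH_rxn = (+23.7) + (+40.0) + (+68.3) = 132.0 kcal/mol

ΔH_rxn = 132.0 kcal/mol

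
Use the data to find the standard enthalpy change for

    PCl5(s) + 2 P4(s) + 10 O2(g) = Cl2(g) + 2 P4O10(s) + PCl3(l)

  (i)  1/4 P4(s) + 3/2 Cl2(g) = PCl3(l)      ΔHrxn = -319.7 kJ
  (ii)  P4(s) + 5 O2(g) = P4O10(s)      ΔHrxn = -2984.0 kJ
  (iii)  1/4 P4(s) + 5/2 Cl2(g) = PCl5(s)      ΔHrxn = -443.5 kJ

(i) as written (PCl3(l) already on the product side): -319.7 kJ
(ii) × 2 (×2 to match 2 P4O10(s) in the target): (2)·(-2984.0) = -5968.0 kJ
(iii) reversed (reverse to put PCl5(s) on the reactant side): +443.5 kJ
Since enthalpy is a state function, ΔHrxn = (1)·(-319.7) + (2)·(-2984.0) + (-1)·(-443.5) = -5844.2 kJ

ΔHrxn = -5844.2 kJ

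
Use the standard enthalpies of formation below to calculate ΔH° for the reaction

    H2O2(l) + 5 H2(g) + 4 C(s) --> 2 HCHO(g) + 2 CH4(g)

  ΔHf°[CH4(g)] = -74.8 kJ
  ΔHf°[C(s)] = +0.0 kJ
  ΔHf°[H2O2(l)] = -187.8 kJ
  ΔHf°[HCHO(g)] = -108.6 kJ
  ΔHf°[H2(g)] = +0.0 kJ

ΔH°rxn = Σ nΔHf°(products) − Σ nΔHf°(reactants).
Products: 2·(-108.6) + 2·(-74.8) = -366.8
Reactants: 1·(-187.8) + 5·(+0.0) + 4·(+0.0) = -187.8
ΔH° = (-366.8) − (-187.8) = -179.0 kJ

ΔH° = -179.0 kJ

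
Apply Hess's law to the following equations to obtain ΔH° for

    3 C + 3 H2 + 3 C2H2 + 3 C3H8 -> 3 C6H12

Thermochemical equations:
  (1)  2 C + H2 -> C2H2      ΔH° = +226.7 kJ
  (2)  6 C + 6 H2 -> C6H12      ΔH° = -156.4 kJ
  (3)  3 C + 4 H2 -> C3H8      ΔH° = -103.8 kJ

ΔH° = -837.9 kJ

(1) reversed and × 3 (reverse to put C2H2 on the reactant side; ×3 to match 3 C2H2 in the target): (-3)·(+226.7) = -680.1 kJ
(2) × 3 (scale by 3 for the 3 C6H12): (3)·(-156.4) = -469.2 kJ
(3) reversed and × 3 (C3H8 must end up as a reactant; scale by 3 for the 3 C3H8): (-3)·(-103.8) = +311.4 kJ
ΔH° = (-680.1) + (-469.2) + (+311.4) = -837.9 kJ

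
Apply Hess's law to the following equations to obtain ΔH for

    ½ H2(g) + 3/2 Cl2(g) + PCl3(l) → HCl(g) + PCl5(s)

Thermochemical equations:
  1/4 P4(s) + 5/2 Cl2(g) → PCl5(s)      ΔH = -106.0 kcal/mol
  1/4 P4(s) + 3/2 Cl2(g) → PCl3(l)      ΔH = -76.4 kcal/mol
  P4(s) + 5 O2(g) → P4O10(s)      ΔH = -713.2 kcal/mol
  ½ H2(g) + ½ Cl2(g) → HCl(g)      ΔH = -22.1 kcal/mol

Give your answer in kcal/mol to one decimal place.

ΔH = -51.7 kcal/mol

equation 1 as written: -106.0 kcal/mol
equation 2 reversed: +76.4 kcal/mol
equation 3: not needed.
equation 4 as written: -22.1 kcal/mol
ΔH = (-106.0) + (+76.4) + (-22.1) = -51.7 kcal/mol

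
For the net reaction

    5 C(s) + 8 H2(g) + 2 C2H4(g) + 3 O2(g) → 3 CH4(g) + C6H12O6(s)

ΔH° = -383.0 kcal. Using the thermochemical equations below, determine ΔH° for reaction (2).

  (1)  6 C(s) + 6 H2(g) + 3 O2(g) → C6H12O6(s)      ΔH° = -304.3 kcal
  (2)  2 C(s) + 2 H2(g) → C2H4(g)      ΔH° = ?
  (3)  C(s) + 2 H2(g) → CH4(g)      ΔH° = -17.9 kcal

(1) as written: -304.3 kcal
(2) reversed and × 2: contributes −2·x
(3) × 3: (3)·(-17.9) = -53.7 kcal
-383.0 = (-304.3) + (-53.7) − 2·x
x = (-383.0 − (-358.0)) / (-2) = 12.5 kcal

ΔH° = 12.5 kcal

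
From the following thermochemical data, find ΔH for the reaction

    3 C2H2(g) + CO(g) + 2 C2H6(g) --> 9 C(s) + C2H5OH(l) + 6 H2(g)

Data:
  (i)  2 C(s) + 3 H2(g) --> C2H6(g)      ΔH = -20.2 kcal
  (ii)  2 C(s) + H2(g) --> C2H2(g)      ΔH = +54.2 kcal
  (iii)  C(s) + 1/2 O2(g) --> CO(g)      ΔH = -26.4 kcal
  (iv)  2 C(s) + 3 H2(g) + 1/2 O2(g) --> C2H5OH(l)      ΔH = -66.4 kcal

(i) reversed and × 2: (-2)·(-20.2) = +40.4 kcal
(ii) reversed and × 3: (-3)·(+54.2) = -162.6 kcal
(iii) reversed: +26.4 kcal
(iv) as written: -66.4 kcal
Summing the manipulated equations, ΔH = (-2)·(-20.2) + (-3)·(+54.2) + (-1)·(-26.4) + (1)·(-66.4) = -162.2 kcal

ΔH = -162.2 kcal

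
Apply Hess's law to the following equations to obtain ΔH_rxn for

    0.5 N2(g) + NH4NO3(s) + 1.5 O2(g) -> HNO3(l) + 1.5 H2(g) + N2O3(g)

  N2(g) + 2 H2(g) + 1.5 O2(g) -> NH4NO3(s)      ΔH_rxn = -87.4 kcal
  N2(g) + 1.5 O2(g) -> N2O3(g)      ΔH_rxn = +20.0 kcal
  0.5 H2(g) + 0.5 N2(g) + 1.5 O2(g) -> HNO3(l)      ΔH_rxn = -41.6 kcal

ΔH_rxn = 65.8 kcal

equation 1 reversed (reverse to put NH4NO3(s) on the reactant side): +87.4 kcal
equation 2 as written (N2O3(g) already on the product side): +20.0 kcal
equation 3 as written (HNO3(l) already on the product side): -41.6 kcal
By Hess's law, ΔH_rxn = (+87.4) + (+20.0) + (-41.6) = 65.8 kcal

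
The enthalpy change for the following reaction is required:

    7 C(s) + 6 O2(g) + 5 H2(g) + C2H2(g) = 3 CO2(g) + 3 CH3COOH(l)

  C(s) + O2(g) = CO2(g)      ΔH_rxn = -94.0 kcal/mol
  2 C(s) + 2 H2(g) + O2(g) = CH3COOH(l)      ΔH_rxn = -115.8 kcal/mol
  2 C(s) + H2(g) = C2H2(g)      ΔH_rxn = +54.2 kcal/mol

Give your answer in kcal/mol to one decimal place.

ΔH_rxn = -683.6 kcal/mol

equation 1 × 3: (3)·(-94.0) = -282.0 kcal/mol
equation 2 × 3: (3)·(-115.8) = -347.4 kcal/mol
equation 3 reversed: -54.2 kcal/mol
Combining the equations, ΔH_rxn = (3)·(-94.0) + (3)·(-115.8) + (-1)·(+54.2) = -683.6 kcal/mol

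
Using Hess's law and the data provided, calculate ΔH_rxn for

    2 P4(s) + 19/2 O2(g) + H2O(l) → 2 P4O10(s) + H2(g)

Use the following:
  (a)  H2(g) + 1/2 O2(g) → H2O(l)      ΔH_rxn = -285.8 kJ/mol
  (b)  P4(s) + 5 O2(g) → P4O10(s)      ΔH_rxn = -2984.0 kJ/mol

ΔH_rxn = -5682.2 kJ/mol

(a) reversed: +285.8 kJ/mol
(b) × 2: (2)·(-2984.0) = -5968.0 kJ/mol
ΔH_rxn = (-1)·(-285.8) + (2)·(-2984.0) = -5682.2 kJ/mol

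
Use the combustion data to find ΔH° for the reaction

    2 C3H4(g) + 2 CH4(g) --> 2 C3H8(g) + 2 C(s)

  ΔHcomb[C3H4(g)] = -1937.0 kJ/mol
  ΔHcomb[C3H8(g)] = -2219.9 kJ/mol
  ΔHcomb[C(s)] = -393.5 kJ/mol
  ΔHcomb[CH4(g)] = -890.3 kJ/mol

ΔH° = -427.8 kJ/mol

Using ΔH = Σ nΔHc°(reactants) − Σ nΔHc°(products):
= [2·(-1937.0) + 2·(-890.3)] − [2·(-2219.9) + 2·(-393.5)]
= -427.8 kJ/mol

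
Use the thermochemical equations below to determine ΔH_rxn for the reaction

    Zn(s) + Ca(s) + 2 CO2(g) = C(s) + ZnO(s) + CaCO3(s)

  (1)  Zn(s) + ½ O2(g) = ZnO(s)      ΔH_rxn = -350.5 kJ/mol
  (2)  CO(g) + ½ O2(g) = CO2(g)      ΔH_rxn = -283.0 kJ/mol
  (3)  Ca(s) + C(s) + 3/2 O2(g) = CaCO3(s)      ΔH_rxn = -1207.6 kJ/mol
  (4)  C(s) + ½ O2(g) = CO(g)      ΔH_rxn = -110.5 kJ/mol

ΔH_rxn = -771.1 kJ/mol

(1) as written: -350.5 kJ/mol
(2) reversed and × 2: (-2)·(-283.0) = +566.0 kJ/mol
(3) as written: -1207.6 kJ/mol
(4) reversed and × 2: (-2)·(-110.5) = +221.0 kJ/mol
ΔH_rxn = (-350.5) + (+566.0) + (-1207.6) + (+221.0) = -771.1 kJ/mol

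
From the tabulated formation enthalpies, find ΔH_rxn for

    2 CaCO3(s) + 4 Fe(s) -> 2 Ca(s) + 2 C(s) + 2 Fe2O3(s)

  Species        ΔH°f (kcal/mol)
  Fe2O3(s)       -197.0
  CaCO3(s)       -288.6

Products: 2·(+0.0) + 2·(+0.0) + 2·(-197.0) = -394.0
Reactants: 2·(-288.6) + 4·(+0.0) = -577.2
ΔH_rxn = (-394.0) − (-577.2) = 183.2 kcal/mol

ΔH_rxn = 183.2 kcal/mol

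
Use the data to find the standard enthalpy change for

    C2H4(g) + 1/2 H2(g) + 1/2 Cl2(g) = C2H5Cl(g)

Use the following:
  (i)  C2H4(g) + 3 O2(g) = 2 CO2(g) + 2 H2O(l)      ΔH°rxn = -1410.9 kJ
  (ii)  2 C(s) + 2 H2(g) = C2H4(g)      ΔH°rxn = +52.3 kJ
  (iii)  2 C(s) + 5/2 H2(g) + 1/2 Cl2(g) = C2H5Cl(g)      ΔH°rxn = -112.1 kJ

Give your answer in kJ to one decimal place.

(i): not needed.
(ii) reversed: -52.3 kJ
(iii) as written: -112.1 kJ
ΔH°rxn = (-1)·(+52.3) + (1)·(-112.1) = -164.4 kJ

ΔH°rxn = -164.4 kJ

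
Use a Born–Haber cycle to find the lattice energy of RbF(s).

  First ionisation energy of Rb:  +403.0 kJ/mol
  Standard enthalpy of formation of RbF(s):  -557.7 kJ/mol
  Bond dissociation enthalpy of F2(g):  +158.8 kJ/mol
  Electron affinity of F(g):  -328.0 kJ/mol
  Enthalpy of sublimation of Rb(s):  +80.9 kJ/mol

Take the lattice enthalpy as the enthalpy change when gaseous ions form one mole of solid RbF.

ΔHf° = 1·ΔHsub + 1·(ΣIE) + 1/2·D(F2) + 1·EA + U
-557.7 = 1·(+80.9) + 1·(+403.0) + 1/2·(+158.8) + 1·(-328.0) + U
U = -557.7 − (+235.3) = -793.0 kJ/mol

U = -793.0 kJ/mol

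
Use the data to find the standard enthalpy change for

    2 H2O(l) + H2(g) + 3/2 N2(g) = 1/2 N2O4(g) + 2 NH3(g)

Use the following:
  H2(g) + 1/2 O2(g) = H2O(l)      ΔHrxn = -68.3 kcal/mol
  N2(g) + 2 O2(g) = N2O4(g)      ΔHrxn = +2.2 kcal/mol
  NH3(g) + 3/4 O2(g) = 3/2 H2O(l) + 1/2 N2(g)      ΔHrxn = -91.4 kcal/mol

equation 1 as written: -68.3 kcal/mol
equation 2 × 1/2: (1/2)·(+2.2) = +1.1 kcal/mol
equation 3 reversed and × 2: (-2)·(-91.4) = +182.8 kcal/mol
Combining the equations, ΔHrxn = (-68.3) + (+1.1) + (+182.8) = 115.6 kcal/mol

ΔHrxn = 115.6 kcal/mol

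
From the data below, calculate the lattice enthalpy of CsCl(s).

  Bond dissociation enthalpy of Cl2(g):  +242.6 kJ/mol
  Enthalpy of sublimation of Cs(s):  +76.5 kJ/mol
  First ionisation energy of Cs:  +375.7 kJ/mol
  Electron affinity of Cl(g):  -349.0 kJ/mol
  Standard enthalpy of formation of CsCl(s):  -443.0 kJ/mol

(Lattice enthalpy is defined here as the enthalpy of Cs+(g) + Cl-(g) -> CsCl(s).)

ΔHf° = 1·ΔHsub + 1·(ΣIE) + 1/2·D(Cl2) + 1·EA + U
-443.0 = 1·(+76.5) + 1·(+375.7) + 1/2·(+242.6) + 1·(-349.0) + U
U = -443.0 − (+224.5) = -667.5 kJ/mol

U = -667.5 kJ/mol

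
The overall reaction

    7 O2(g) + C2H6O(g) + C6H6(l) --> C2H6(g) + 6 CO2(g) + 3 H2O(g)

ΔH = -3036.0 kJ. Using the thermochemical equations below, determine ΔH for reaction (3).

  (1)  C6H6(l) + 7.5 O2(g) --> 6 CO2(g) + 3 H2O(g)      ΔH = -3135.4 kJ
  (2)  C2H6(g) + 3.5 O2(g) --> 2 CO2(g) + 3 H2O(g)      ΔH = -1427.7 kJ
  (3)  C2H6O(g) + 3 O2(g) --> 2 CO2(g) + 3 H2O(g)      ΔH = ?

(1) as written (C6H6(l) already on the reactant side): -3135.4 kJ
(2) reversed (reverse to put C2H6(g) on the product side): +1427.7 kJ
(3) as written (C2H6O(g) already on the reactant side): contributes x
-3036.0 = (-3135.4) + (+1427.7) + x
x = (-3036.0 − (-1707.7)) / (1) = -1328.3 kJ

ΔH = -1328.3 kJ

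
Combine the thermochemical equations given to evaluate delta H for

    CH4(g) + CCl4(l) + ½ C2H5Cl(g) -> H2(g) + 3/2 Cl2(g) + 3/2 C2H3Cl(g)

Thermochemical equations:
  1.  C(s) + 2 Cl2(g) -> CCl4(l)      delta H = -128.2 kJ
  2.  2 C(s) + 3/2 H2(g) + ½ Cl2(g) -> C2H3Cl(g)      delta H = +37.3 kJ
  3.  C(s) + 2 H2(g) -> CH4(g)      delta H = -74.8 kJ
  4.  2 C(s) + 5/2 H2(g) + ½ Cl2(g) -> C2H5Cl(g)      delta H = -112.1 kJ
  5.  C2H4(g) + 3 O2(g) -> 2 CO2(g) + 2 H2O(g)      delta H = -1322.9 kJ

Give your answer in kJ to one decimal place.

eq. 1 reversed: +128.2 kJ
eq. 2 × 3/2: (3/2)·(+37.3) = +55.95 kJ
eq. 3 reversed: +74.8 kJ
eq. 4 reversed and × 1/2: (-1/2)·(-112.1) = +56.05 kJ
eq. 5: not needed.
delta H = (-1)·(-128.2) + (3/2)·(+37.3) + (-1)·(-74.8) + (-1/2)·(-112.1) = 315.0 kJ

delta H = 315.0 kJ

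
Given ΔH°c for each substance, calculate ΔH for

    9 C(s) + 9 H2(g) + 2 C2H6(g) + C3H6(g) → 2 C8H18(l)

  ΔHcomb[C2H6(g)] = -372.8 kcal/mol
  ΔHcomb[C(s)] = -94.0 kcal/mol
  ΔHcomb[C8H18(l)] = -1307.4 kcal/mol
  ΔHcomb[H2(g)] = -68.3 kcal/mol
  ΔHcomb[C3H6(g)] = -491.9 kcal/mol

Using ΔH = Σ nΔHc°(reactants) − Σ nΔHc°(products):
= [9·(-94.0) + 9·(-68.3) + 2·(-372.8) + 1·(-491.9)] − [2·(-1307.4)]
= -83.4 kcal/mol

ΔH = -83.4 kcal/mol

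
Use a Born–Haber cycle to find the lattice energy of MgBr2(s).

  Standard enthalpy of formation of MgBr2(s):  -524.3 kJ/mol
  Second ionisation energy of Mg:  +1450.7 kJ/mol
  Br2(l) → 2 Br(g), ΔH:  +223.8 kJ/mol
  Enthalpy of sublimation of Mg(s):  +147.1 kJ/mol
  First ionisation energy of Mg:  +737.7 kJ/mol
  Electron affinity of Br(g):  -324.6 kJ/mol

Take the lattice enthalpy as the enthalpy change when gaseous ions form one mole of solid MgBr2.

ΔHf° = 1·ΔHsub + 1·(ΣIE) + 1·D(Br2) + 2·EA + U
-524.3 = 1·(+147.1) + 1·(+2188.4) + 1·(+223.8) + 2·(-324.6) + U
U = -524.3 − (+1910.1) = -2434.4 kJ/mol

U = -2434.4 kJ/mol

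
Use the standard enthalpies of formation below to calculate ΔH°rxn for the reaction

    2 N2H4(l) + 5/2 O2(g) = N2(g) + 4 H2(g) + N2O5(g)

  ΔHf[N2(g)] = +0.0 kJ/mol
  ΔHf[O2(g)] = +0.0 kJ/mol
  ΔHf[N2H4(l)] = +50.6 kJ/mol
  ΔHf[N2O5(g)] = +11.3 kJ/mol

ΔH°rxn = -89.9 kJ/mol

Products: 1·(+0.0) + 4·(+0.0) + 1·(+11.3) = +11.3
Reactants: 2·(+50.6) + 5/2·(+0.0) = +101.2
ΔH°rxn = (+11.3) − (+101.2) = -89.9 kJ/mol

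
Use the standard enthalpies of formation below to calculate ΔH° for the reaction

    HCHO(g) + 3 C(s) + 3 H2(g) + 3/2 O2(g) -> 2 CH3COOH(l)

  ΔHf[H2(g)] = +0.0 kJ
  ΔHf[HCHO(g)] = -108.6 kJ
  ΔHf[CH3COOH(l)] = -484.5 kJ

ΔH° = -860.4 kJ

Products: 2·(-484.5) = -969.0
Reactants: 1·(-108.6) + 3·(+0.0) + 3·(+0.0) + 3/2·(+0.0) = -108.6
ΔH° = (-969.0) − (-108.6) = -860.4 kJ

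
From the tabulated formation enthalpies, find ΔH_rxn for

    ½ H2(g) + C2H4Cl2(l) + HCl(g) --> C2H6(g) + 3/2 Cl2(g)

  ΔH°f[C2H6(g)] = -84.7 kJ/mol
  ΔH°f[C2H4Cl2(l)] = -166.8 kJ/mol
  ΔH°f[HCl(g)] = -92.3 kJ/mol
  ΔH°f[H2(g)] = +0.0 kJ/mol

ΔH°rxn = Σ nΔHf°(products) − Σ nΔHf°(reactants).
Products: 1·(-84.7) + 3/2·(+0.0) = -84.7
Reactants: 1/2·(+0.0) + 1·(-166.8) + 1·(-92.3) = -259.1
ΔH_rxn = (-84.7) − (-259.1) = 174.4 kJ/mol

ΔH_rxn = 174.4 kJ/mol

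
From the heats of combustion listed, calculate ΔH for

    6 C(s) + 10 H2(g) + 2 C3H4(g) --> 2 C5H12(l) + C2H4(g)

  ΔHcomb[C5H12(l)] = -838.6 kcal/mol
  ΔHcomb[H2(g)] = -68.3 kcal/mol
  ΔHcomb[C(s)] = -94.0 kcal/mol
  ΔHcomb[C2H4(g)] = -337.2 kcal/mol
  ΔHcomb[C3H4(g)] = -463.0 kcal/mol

Using ΔH = Σ nΔHc°(reactants) − Σ nΔHc°(products):
= [6·(-94.0) + 10·(-68.3) + 2·(-463.0)] − [2·(-838.6) + 1·(-337.2)]
= -158.6 kcal/mol

ΔH = -158.6 kcal/mol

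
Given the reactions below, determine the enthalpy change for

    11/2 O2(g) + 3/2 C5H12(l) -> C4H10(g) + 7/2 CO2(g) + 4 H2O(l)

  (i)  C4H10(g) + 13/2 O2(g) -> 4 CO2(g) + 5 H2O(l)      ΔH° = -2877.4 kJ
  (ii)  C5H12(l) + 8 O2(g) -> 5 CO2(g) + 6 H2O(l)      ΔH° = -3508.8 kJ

ΔH° = -2385.8 kJ

(i) reversed (reverse to put C4H10(g) on the product side): +2877.4 kJ
(ii) × 3/2 (scale by 3/2 for the 3/2 C5H12(l)): (3/2)·(-3508.8) = -5263.2 kJ
ΔH° = (+2877.4) + (-5263.2) = -2385.8 kJ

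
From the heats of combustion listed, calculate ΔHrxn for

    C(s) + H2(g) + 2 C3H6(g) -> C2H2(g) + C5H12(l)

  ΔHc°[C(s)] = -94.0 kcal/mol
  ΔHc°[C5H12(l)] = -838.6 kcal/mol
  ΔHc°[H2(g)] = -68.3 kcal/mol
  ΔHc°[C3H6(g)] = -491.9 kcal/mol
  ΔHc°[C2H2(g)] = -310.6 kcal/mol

Using ΔH = Σ nΔHc°(reactants) − Σ nΔHc°(products):
= [1·(-94.0) + 1·(-68.3) + 2·(-491.9)] − [1·(-310.6) + 1·(-838.6)]
= 3.1 kcal/mol

ΔHrxn = 3.1 kcal/mol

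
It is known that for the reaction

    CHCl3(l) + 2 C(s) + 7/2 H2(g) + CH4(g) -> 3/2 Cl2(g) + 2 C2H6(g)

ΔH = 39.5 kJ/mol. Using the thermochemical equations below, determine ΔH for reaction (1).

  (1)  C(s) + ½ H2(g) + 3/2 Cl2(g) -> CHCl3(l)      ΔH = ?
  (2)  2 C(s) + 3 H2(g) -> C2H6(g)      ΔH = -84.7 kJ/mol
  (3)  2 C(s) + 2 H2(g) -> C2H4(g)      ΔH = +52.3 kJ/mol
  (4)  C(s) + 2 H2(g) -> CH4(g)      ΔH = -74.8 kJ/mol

ΔH = -134.1 kJ/mol

(1) reversed (CHCl3(l) must end up as a reactant): contributes −x
(2) × 2 (scale by 2 for the 2 C2H6(g)): (2)·(-84.7) = -169.4 kJ/mol
(3): not needed (C2H4(g) appears nowhere else).
(4) reversed (reverse to put CH4(g) on the reactant side): +74.8 kJ/mol
+39.5 = (-169.4) + (+74.8) − x
x = (+39.5 − (-94.6)) / (-1) = -134.1 kJ/mol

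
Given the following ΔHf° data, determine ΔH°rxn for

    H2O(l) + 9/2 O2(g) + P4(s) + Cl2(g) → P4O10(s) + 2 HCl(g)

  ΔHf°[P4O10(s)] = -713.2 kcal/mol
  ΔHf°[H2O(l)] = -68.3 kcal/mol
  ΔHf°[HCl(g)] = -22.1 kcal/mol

Products: 1·(-713.2) + 2·(-22.1) = -757.4
Reactants: 1·(-68.3) + 9/2·(+0.0) + 1·(+0.0) + 1·(+0.0) = -68.3
ΔH°rxn = (-757.4) − (-68.3) = -689.1 kcal/mol

ΔH°rxn = -689.1 kcal/mol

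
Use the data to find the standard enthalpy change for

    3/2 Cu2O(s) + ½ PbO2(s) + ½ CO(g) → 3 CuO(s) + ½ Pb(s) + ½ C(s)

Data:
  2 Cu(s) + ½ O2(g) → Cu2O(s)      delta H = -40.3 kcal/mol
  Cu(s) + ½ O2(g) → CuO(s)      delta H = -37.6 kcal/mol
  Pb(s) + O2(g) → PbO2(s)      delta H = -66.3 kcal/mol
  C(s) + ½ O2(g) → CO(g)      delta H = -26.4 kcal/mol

equation 1 reversed and × 3/2 (Cu2O(s) must end up as a reactant; scale by 3/2 for the 3/2 Cu2O(s)): (-3/2)·(-40.3) = +60.45 kcal/mol
equation 2 × 3 (×3 to match 3 CuO(s) in the target): (3)·(-37.6) = -112.8 kcal/mol
equation 3 reversed and × 1/2 (reverse to put PbO2(s) on the reactant side; ×1/2 to match 1/2 PbO2(s) in the target): (-1/2)·(-66.3) = +33.15 kcal/mol
equation 4 reversed and × 1/2 (CO(g) must end up as a reactant; ×1/2 to match 1/2 CO(g) in the target): (-1/2)·(-26.4) = +13.2 kcal/mol
Summing the manipulated equations, delta H = (-3/2)·(-40.3) + (3)·(-37.6) + (-1/2)·(-66.3) + (-1/2)·(-26.4) = -6.0 kcal/mol

delta H = -6.0 kcal/mol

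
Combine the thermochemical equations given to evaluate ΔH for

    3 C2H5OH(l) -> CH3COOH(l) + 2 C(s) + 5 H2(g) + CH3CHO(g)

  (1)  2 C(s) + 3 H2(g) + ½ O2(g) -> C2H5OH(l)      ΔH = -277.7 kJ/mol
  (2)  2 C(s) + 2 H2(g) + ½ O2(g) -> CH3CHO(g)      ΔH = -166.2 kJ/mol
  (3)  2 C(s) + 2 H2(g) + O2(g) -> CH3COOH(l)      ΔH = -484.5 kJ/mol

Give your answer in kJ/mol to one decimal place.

(1) reversed and × 3 (C2H5OH(l) must end up as a reactant; ×3 to match 3 C2H5OH(l) in the target): (-3)·(-277.7) = +833.1 kJ/mol
(2) as written (CH3CHO(g) already on the product side): -166.2 kJ/mol
(3) as written (CH3COOH(l) already on the product side): -484.5 kJ/mol
Since enthalpy is a state function, ΔH = (+833.1) + (-166.2) + (-484.5) = 182.4 kJ/mol

ΔH = 182.4 kJ/mol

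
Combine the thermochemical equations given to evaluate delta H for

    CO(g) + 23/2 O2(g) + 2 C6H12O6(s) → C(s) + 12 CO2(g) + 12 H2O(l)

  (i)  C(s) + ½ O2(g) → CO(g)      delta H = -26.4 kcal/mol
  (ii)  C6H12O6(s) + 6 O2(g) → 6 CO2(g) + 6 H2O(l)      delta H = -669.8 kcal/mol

delta H = -1313.2 kcal/mol

(i) reversed: +26.4 kcal/mol
(ii) × 2: (2)·(-669.8) = -1339.6 kcal/mol
By Hess's law, delta H = (-1)·(-26.4) + (2)·(-669.8) = -1313.2 kcal/mol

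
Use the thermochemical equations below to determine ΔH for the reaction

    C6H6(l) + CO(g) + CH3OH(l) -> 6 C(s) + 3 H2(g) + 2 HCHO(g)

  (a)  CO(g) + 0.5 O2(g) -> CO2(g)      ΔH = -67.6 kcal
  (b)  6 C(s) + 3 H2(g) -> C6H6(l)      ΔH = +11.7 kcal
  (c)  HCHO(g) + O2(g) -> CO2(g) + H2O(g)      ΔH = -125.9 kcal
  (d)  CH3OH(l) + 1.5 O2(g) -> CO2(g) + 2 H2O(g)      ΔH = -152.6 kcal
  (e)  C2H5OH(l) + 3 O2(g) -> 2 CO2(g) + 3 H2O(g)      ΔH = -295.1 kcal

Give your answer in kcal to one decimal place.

(a) as written: -67.6 kcal
(b) reversed: -11.7 kcal
(c) reversed and × 2: (-2)·(-125.9) = +251.8 kcal
(d) as written: -152.6 kcal
(e): not needed.
Since enthalpy is a state function, ΔH = (-67.6) + (-11.7) + (+251.8) + (-152.6) = 19.9 kcal

ΔH = 19.9 kcal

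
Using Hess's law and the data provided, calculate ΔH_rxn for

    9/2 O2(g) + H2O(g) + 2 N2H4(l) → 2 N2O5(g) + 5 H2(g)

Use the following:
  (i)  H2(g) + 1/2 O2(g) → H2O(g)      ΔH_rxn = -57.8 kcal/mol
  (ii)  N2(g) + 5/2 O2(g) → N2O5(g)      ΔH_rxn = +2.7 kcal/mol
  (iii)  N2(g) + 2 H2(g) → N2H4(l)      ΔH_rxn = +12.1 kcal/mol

ΔH_rxn = 39.0 kcal/mol

(i) reversed (reverse to put H2O(g) on the reactant side): +57.8 kcal/mol
(ii) × 2 (×2 to match 2 N2O5(g) in the target): (2)·(+2.7) = +5.4 kcal/mol
(iii) reversed and × 2 (N2H4(l) must end up as a reactant; scale by 2 for the 2 N2H4(l)): (-2)·(+12.1) = -24.2 kcal/mol
ΔH_rxn = (-1)·(-57.8) + (2)·(+2.7) + (-2)·(+12.1) = 39.0 kcal/mol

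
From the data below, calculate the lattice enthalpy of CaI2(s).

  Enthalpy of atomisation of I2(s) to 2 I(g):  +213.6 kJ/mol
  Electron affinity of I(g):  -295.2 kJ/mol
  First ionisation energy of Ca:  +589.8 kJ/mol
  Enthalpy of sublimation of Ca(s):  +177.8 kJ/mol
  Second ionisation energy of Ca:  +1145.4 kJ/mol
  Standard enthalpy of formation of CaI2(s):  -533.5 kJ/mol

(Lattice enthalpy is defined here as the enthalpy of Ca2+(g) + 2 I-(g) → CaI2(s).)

U = -2069.7 kJ/mol

ΔHf° = 1·ΔHsub + 1·(ΣIE) + 1·D(I2) + 2·EA + U
-533.5 = 1·(+177.8) + 1·(+1735.2) + 1·(+213.6) + 2·(-295.2) + U
U = -533.5 − (+1536.2) = -2069.7 kJ/mol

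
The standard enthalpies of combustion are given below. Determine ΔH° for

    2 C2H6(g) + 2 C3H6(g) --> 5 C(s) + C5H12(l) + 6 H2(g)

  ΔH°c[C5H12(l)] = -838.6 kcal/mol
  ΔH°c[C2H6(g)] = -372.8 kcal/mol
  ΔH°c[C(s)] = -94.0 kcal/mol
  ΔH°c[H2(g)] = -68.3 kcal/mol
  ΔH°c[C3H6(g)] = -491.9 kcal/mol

Using ΔH = Σ nΔHc°(reactants) − Σ nΔHc°(products):
= [2·(-372.8) + 2·(-491.9)] − [5·(-94.0) + 1·(-838.6) + 6·(-68.3)]
= -11.0 kcal/mol

ΔH° = -11.0 kcal/mol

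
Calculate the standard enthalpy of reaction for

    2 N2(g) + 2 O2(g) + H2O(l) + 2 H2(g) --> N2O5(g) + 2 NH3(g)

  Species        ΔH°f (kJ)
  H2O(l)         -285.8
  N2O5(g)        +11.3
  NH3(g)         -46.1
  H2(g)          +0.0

ΔH_rxn = 204.9 kJ

Products: 1·(+11.3) + 2·(-46.1) = -80.9
Reactants: 2·(+0.0) + 2·(+0.0) + 1·(-285.8) + 2·(+0.0) = -285.8
ΔH_rxn = (-80.9) − (-285.8) = 204.9 kJ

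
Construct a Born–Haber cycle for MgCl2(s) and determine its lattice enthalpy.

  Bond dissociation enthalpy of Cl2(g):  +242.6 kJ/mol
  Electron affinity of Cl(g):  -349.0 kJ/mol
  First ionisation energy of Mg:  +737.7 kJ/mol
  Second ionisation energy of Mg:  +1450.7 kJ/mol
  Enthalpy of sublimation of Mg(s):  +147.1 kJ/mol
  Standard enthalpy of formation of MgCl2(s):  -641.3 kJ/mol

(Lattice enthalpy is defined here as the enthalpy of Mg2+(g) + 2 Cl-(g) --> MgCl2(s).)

ΔHf° = 1·ΔHsub + 1·(ΣIE) + 1·D(Cl2) + 2·EA + U
-641.3 = 1·(+147.1) + 1·(+2188.4) + 1·(+242.6) + 2·(-349.0) + U
U = -641.3 − (+1880.1) = -2521.4 kJ/mol

U = -2521.4 kJ/mol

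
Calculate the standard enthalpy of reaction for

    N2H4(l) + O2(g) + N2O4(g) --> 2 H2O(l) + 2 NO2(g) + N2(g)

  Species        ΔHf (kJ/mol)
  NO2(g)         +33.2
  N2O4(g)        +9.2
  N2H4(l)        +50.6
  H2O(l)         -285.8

ΔH_rxn = -565.0 kJ/mol

ΔH°rxn = Σ nΔHf°(products) − Σ nΔHf°(reactants).
Products: 2·(-285.8) + 2·(+33.2) + 1·(+0.0) = -505.2
Reactants: 1·(+50.6) + 1·(+0.0) + 1·(+9.2) = +59.8
ΔH_rxn = (-505.2) − (+59.8) = -565.0 kJ/mol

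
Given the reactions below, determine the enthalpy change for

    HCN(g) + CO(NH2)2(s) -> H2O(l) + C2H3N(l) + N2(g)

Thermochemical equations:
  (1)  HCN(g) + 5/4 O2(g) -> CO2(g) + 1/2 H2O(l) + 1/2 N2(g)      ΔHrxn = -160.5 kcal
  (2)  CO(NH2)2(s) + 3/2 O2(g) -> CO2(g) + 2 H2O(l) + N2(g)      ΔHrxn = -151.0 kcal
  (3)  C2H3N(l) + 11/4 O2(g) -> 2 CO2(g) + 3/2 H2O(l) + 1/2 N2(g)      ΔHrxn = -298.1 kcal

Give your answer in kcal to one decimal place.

(1) as written (HCN(g) already on the reactant side): -160.5 kcal
(2) as written (CO(NH2)2(s) already on the reactant side): -151.0 kcal
(3) reversed (reverse to put C2H3N(l) on the product side): +298.1 kcal
ΔHrxn = (-160.5) + (-151.0) + (+298.1) = -13.4 kcal

ΔHrxn = -13.4 kcal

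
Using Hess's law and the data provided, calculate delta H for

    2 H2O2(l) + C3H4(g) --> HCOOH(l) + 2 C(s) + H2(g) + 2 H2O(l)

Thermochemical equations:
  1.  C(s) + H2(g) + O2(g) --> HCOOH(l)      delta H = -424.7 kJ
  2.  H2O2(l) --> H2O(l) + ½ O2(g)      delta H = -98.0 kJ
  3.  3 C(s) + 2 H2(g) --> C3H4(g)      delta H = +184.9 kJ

delta H = -805.6 kJ

eq. 1 as written: -424.7 kJ
eq. 2 × 2: (2)·(-98.0) = -196.0 kJ
eq. 3 reversed: -184.9 kJ
delta H = (1)·(-424.7) + (2)·(-98.0) + (-1)·(+184.9) = -805.6 kJ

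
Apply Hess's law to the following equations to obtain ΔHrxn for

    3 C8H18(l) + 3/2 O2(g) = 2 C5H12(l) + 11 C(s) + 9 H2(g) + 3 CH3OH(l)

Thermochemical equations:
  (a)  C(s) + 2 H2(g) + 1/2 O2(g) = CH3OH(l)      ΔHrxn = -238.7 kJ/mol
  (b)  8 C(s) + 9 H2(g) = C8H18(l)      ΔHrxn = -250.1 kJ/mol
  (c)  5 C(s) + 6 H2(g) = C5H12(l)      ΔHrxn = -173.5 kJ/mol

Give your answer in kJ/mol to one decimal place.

(a) × 3 (×3 to match 3 CH3OH(l) in the target): (3)·(-238.7) = -716.1 kJ/mol
(b) reversed and × 3 (reverse to put C8H18(l) on the reactant side; ×3 to match 3 C8H18(l) in the target): (-3)·(-250.1) = +750.3 kJ/mol
(c) × 2 (scale by 2 for the 2 C5H12(l)): (2)·(-173.5) = -347.0 kJ/mol
ΔHrxn = (-716.1) + (+750.3) + (-347.0) = -312.8 kJ/mol

ΔHrxn = -312.8 kJ/mol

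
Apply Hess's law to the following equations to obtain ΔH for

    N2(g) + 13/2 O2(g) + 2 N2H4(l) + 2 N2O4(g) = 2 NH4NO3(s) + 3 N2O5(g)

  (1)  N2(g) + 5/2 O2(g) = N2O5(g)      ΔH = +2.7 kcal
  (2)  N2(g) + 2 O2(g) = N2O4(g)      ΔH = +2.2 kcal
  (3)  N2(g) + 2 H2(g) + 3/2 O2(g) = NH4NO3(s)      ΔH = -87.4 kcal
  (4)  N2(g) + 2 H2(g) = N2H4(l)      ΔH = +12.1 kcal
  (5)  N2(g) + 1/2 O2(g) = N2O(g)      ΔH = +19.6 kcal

(1) × 3 (×3 to match 3 N2O5(g) in the target): (3)·(+2.7) = +8.1 kcal
(2) reversed and × 2 (N2O4(g) must end up as a reactant; scale by 2 for the 2 N2O4(g)): (-2)·(+2.2) = -4.4 kcal
(3) × 2 (scale by 2 for the 2 NH4NO3(s)): (2)·(-87.4) = -174.8 kcal
(4) reversed and × 2 (reverse to put N2H4(l) on the reactant side; ×2 to match 2 N2H4(l) in the target): (-2)·(+12.1) = -24.2 kcal
(5): not needed (N2O(g) appears nowhere else).
ΔH = (+8.1) + (-4.4) + (-174.8) + (-24.2) = -195.3 kcal

ΔH = -195.3 kcal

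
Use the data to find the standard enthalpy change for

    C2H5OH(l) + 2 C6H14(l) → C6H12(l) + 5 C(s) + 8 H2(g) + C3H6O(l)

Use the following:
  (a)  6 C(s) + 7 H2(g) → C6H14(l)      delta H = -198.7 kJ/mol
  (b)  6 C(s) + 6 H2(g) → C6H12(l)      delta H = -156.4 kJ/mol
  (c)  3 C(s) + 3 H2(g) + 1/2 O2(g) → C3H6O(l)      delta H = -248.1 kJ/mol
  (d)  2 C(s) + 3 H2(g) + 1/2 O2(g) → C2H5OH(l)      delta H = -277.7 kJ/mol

(a) reversed and × 2 (C6H14(l) must end up as a reactant; ×2 to match 2 C6H14(l) in the target): (-2)·(-198.7) = +397.4 kJ/mol
(b) as written (C6H12(l) already on the product side): -156.4 kJ/mol
(c) as written (C3H6O(l) already on the product side): -248.1 kJ/mol
(d) reversed (reverse to put C2H5OH(l) on the reactant side): +277.7 kJ/mol
delta H = (+397.4) + (-156.4) + (-248.1) + (+277.7) = 270.6 kJ/mol

delta H = 270.6 kJ/mol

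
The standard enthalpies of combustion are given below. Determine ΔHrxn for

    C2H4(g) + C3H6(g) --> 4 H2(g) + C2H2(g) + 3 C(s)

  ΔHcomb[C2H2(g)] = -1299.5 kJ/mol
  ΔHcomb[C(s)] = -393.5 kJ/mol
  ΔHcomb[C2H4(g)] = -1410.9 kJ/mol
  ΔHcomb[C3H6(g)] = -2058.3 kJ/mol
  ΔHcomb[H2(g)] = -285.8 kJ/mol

ΔHrxn = 154.0 kJ/mol

With combustion enthalpies, reactants minus products:
= [1·(-1410.9) + 1·(-2058.3)] − [4·(-285.8) + 1·(-1299.5) + 3·(-393.5)]
= 154.0 kJ/mol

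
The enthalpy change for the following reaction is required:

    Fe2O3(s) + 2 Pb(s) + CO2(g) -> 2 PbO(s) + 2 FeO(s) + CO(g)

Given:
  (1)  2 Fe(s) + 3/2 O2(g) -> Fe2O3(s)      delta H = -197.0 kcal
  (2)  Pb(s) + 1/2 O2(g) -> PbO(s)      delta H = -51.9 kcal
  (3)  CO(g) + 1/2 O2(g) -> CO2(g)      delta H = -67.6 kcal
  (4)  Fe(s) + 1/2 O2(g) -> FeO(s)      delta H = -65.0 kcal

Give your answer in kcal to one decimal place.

(1) reversed (Fe2O3(s) must end up as a reactant): +197.0 kcal
(2) × 2 (×2 to match 2 PbO(s) in the target): (2)·(-51.9) = -103.8 kcal
(3) reversed (reverse to put CO(g) on the product side): +67.6 kcal
(4) × 2 (scale by 2 for the 2 FeO(s)): (2)·(-65.0) = -130.0 kcal
Since enthalpy is a state function, delta H = (-1)·(-197.0) + (2)·(-51.9) + (-1)·(-67.6) + (2)·(-65.0) = 30.8 kcal

delta H = 30.8 kcal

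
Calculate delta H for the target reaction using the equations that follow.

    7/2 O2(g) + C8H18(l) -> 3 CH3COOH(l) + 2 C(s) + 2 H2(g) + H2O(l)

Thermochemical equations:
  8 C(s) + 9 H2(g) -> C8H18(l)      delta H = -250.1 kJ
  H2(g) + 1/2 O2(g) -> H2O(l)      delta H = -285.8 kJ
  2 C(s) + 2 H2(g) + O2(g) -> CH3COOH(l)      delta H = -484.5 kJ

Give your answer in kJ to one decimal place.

delta H = -1489.2 kJ

equation 1 reversed (reverse to put C8H18(l) on the reactant side): +250.1 kJ
equation 2 as written (H2O(l) already on the product side): -285.8 kJ
equation 3 × 3 (scale by 3 for the 3 CH3COOH(l)): (3)·(-484.5) = -1453.5 kJ
Combining the equations, delta H = (+250.1) + (-285.8) + (-1453.5) = -1489.2 kJ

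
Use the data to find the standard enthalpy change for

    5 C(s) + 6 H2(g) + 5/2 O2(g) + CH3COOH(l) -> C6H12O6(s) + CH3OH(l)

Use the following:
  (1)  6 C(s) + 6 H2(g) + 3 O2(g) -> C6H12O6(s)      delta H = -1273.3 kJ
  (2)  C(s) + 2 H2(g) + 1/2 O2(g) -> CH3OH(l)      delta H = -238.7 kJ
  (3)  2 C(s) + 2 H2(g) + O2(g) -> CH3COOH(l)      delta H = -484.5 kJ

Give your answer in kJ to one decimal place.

(1) as written: -1273.3 kJ
(2) as written: -238.7 kJ
(3) reversed: +484.5 kJ
By Hess's law, delta H = (1)·(-1273.3) + (1)·(-238.7) + (-1)·(-484.5) = -1027.5 kJ

delta H = -1027.5 kJ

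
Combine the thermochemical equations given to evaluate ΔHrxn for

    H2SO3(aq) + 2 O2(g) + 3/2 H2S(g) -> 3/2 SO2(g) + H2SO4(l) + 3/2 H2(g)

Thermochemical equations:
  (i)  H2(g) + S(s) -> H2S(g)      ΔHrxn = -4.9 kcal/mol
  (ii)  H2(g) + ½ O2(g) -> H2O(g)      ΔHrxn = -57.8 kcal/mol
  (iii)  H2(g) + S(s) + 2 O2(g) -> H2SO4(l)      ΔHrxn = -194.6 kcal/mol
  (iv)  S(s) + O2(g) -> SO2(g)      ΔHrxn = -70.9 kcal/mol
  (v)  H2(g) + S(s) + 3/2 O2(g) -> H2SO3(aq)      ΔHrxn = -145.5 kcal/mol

ΔHrxn = -148.1 kcal/mol

(i) reversed and × 3/2 (H2S(g) must end up as a reactant; scale by 3/2 for the 3/2 H2S(g)): (-3/2)·(-4.9) = +7.35 kcal/mol
(ii): not needed (H2O(g) appears nowhere else).
(iii) as written (H2SO4(l) already on the product side): -194.6 kcal/mol
(iv) × 3/2 (×3/2 to match 3/2 SO2(g) in the target): (3/2)·(-70.9) = -106.35 kcal/mol
(v) reversed (H2SO3(aq) must end up as a reactant): +145.5 kcal/mol
Since enthalpy is a state function, ΔHrxn = (-3/2)·(-4.9) + (1)·(-194.6) + (3/2)·(-70.9) + (-1)·(-145.5) = -148.1 kcal/mol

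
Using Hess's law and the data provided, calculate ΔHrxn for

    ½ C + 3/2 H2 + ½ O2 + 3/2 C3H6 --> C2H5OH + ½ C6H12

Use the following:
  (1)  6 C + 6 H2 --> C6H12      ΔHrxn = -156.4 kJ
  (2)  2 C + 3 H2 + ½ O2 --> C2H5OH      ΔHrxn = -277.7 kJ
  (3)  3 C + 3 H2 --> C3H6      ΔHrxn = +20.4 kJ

(1) × 1/2 (scale by 1/2 for the 1/2 C6H12): (1/2)·(-156.4) = -78.2 kJ
(2) as written (C2H5OH already on the product side): -277.7 kJ
(3) reversed and × 3/2 (C3H6 must end up as a reactant; scale by 3/2 for the 3/2 C3H6): (-3/2)·(+20.4) = -30.6 kJ
ΔHrxn = (1/2)·(-156.4) + (1)·(-277.7) + (-3/2)·(+20.4) = -386.5 kJ

ΔHrxn = -386.5 kJ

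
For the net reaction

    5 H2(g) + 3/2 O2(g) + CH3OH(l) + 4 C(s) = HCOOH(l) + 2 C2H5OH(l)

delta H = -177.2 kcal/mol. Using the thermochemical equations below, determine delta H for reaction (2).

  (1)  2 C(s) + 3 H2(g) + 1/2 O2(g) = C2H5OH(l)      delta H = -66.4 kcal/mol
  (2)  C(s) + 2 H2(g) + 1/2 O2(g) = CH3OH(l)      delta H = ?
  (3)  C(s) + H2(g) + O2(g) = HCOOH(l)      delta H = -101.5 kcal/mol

delta H = -57.1 kcal/mol

(1) × 2 (×2 to match 2 C2H5OH(l) in the target): (2)·(-66.4) = -132.8 kcal/mol
(2) reversed (reverse to put CH3OH(l) on the reactant side): contributes −x
(3) as written (HCOOH(l) already on the product side): -101.5 kcal/mol
-177.2 = (-132.8) + (-101.5) − x
x = (-177.2 − (-234.3)) / (-1) = -57.1 kcal/mol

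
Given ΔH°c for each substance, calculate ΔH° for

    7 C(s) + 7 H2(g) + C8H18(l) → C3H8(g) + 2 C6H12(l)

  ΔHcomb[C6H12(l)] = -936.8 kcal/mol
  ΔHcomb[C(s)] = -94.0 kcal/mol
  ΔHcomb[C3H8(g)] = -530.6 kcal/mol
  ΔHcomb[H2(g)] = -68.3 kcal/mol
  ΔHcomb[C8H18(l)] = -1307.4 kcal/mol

ΔH° = -39.3 kcal/mol

Using ΔH = Σ nΔHc°(reactants) − Σ nΔHc°(products):
= [7·(-94.0) + 7·(-68.3) + 1·(-1307.4)] − [1·(-530.6) + 2·(-936.8)]
= -39.3 kcal/mol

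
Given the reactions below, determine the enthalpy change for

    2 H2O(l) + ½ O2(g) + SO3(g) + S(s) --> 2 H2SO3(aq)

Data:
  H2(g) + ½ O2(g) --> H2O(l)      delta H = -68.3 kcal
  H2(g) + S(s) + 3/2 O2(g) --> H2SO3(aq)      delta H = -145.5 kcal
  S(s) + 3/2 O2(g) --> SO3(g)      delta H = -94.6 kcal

equation 1 reversed and × 2: (-2)·(-68.3) = +136.6 kcal
equation 2 × 2: (2)·(-145.5) = -291.0 kcal
equation 3 reversed: +94.6 kcal
delta H = (-2)·(-68.3) + (2)·(-145.5) + (-1)·(-94.6) = -59.8 kcal

delta H = -59.8 kcal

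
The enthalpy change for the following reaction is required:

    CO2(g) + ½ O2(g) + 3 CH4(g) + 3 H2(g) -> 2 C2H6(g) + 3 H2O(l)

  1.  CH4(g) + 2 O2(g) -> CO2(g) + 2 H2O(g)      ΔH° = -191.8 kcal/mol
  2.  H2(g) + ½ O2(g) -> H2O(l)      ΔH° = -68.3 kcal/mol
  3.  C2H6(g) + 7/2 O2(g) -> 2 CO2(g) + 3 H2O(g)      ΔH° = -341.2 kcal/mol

ΔH° = -97.9 kcal/mol

eq. 1 × 3: (3)·(-191.8) = -575.4 kcal/mol
eq. 2 × 3: (3)·(-68.3) = -204.9 kcal/mol
eq. 3 reversed and × 2: (-2)·(-341.2) = +682.4 kcal/mol
Since enthalpy is a state function, ΔH° = (-575.4) + (-204.9) + (+682.4) = -97.9 kcal/mol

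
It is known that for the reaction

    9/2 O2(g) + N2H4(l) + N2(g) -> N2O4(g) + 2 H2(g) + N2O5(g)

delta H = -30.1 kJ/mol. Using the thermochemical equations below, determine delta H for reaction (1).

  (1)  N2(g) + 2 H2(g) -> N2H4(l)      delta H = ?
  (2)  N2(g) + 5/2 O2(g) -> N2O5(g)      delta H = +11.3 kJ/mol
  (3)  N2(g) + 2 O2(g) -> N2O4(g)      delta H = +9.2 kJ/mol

delta H = 50.6 kJ/mol

(1) reversed: contributes −x
(2) as written: +11.3 kJ/mol
(3) as written: +9.2 kJ/mol
-30.1 = (+11.3) + (+9.2) − x
x = (-30.1 − (+20.5)) / (-1) = 50.6 kJ/mol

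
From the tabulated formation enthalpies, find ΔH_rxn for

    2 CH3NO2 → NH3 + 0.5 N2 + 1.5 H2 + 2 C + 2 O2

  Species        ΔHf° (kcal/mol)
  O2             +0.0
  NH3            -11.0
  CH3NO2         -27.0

ΔH°rxn = Σ nΔHf°(products) − Σ nΔHf°(reactants).
Products: 1·(-11.0) + 1/2·(+0.0) + 3/2·(+0.0) + 2·(+0.0) + 2·(+0.0) = -11.0
Reactants: 2·(-27.0) = -54.0
ΔH_rxn = (-11.0) − (-54.0) = 43.0 kcal/mol

ΔH_rxn = 43.0 kcal/mol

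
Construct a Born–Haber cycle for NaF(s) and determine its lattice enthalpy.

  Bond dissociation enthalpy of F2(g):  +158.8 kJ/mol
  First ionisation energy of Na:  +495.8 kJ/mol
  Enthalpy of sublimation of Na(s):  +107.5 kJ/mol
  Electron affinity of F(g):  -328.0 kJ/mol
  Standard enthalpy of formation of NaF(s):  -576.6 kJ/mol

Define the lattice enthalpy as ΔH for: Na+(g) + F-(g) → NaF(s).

U = -931.3 kJ/mol

ΔHf° = 1·ΔHsub + 1·(ΣIE) + 1/2·D(F2) + 1·EA + U
-576.6 = 1·(+107.5) + 1·(+495.8) + 1/2·(+158.8) + 1·(-328.0) + U
U = -576.6 − (+354.7) = -931.3 kJ/mol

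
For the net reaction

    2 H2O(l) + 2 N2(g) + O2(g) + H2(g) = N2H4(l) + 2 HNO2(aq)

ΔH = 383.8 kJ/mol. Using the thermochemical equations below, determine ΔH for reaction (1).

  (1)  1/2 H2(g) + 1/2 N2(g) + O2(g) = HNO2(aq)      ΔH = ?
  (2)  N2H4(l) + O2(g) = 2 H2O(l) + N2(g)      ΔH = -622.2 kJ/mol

ΔH = -119.2 kJ/mol

(1) × 2: contributes 2·x
(2) reversed: +622.2 kJ/mol
+383.8 = (+622.2) + 2·x
x = (+383.8 − (+622.2)) / (2) = -119.2 kJ/mol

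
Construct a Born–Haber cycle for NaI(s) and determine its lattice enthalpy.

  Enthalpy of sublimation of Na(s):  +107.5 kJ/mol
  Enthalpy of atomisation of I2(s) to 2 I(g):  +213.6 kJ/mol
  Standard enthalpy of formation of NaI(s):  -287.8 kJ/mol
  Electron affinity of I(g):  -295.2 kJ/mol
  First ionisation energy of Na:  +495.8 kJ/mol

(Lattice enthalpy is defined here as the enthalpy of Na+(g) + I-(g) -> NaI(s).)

U = -702.7 kJ/mol

ΔHf° = 1·ΔHsub + 1·(ΣIE) + 1/2·D(I2) + 1·EA + U
-287.8 = 1·(+107.5) + 1·(+495.8) + 1/2·(+213.6) + 1·(-295.2) + U
U = -287.8 − (+414.9) = -702.7 kJ/mol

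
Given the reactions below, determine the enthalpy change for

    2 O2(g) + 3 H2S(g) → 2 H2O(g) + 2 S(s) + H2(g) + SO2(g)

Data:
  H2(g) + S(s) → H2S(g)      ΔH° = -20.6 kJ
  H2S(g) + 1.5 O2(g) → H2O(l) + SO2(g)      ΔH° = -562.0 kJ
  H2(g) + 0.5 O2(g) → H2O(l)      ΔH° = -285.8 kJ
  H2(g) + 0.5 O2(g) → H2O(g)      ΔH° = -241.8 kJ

equation 1 reversed and × 2 (reverse to put S(s) on the product side; scale by 2 for the 2 S(s)): (-2)·(-20.6) = +41.2 kJ
equation 2 as written (SO2(g) already on the product side): -562.0 kJ
equation 3 reversed: +285.8 kJ
equation 4 × 2 (×2 to match 2 H2O(g) in the target): (2)·(-241.8) = -483.6 kJ
By Hess's law, ΔH° = (-2)·(-20.6) + (1)·(-562.0) + (-1)·(-285.8) + (2)·(-241.8) = -718.6 kJ

ΔH° = -718.6 kJ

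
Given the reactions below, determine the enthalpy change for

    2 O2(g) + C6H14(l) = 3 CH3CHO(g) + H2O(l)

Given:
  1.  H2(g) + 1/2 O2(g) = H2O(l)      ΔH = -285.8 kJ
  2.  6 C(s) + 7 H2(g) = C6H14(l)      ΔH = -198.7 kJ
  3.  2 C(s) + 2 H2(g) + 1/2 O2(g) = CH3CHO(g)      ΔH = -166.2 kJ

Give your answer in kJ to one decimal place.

ΔH = -585.7 kJ

eq. 1 as written: -285.8 kJ
eq. 2 reversed: +198.7 kJ
eq. 3 × 3: (3)·(-166.2) = -498.6 kJ
ΔH = (1)·(-285.8) + (-1)·(-198.7) + (3)·(-166.2) = -585.7 kJ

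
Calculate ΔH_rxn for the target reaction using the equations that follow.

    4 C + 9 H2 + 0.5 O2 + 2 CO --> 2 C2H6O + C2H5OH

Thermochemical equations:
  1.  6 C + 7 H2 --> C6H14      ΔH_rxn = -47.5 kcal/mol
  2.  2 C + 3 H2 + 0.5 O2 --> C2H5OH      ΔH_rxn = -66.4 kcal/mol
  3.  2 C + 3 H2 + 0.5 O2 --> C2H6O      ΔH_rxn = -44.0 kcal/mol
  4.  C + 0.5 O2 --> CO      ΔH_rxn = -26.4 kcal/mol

ΔH_rxn = -101.6 kcal/mol

eq. 1: not needed.
eq. 2 as written: -66.4 kcal/mol
eq. 3 × 2: (2)·(-44.0) = -88.0 kcal/mol
eq. 4 reversed and × 2: (-2)·(-26.4) = +52.8 kcal/mol
Since enthalpy is a state function, ΔH_rxn = (1)·(-66.4) + (2)·(-44.0) + (-2)·(-26.4) = -101.6 kcal/mol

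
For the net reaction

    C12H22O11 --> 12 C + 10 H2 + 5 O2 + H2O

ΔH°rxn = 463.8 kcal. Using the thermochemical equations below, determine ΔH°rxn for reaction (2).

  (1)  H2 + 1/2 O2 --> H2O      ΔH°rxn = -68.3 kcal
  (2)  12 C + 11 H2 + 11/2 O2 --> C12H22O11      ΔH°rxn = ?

(1) as written: -68.3 kcal
(2) reversed: contributes −x
+463.8 = (-68.3) − x
x = (+463.8 − (-68.3)) / (-1) = -532.1 kcal

ΔH°rxn = -532.1 kcal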